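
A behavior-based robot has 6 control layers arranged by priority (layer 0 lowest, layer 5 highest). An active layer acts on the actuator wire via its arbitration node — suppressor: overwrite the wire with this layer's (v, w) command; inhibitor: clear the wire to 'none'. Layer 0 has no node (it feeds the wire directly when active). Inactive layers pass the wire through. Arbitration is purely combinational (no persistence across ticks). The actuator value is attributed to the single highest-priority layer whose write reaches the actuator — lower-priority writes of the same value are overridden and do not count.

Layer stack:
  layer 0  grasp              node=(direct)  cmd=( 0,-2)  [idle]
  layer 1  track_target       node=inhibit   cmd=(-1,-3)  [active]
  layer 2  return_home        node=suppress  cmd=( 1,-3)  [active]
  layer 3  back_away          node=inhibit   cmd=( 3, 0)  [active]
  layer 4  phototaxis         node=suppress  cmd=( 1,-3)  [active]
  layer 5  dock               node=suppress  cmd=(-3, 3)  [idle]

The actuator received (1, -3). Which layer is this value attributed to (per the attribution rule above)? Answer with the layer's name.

phototaxis

layer 0 (grasp) idle — none
layer 1 (track_target) active — inhibits: none
layer 2 (return_home) active — suppresses: (1, -3)
layer 3 (back_away) active — inhibits: none
layer 4 (phototaxis) active — suppresses: (1, -3)
layer 5 (dock) idle — unchanged: (1, -3)
→ actuator (1, -3)
last writer: layer 4 = phototaxis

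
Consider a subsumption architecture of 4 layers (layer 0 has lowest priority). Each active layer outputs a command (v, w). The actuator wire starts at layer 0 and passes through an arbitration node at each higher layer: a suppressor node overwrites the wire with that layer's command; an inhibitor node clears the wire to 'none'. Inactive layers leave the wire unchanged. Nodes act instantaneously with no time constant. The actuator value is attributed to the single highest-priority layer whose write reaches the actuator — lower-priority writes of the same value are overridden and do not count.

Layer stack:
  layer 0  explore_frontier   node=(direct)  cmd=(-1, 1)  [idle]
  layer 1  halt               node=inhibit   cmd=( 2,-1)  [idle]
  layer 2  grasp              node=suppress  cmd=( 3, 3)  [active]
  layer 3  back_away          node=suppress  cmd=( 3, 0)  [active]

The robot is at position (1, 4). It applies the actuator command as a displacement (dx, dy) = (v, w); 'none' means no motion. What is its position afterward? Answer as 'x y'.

4 4

L0 explore_frontier: idle → wire = none
L1 halt: idle → wire stays none
L2 grasp: active, suppressor → wire = (3, 3)
L3 back_away: active, suppressor → wire = (3, 0)
actuator = (3, 0)
position: (1, 4) + (3, 0) = (4, 4)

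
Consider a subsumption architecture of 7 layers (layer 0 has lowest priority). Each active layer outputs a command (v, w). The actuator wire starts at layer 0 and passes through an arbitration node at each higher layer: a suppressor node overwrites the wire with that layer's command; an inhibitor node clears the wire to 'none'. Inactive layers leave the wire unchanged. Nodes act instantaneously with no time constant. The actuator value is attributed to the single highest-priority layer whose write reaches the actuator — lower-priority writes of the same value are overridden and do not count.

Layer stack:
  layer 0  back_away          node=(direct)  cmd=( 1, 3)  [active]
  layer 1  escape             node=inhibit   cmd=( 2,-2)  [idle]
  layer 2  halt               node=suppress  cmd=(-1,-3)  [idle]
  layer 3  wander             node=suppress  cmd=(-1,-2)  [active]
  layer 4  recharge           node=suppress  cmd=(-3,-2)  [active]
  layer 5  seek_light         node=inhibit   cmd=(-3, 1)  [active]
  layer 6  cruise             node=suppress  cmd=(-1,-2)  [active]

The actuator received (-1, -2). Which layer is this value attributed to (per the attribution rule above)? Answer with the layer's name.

cruise

layer 0 (back_away) active — direct: (1, 3)
layer 1 (escape) idle — unchanged: (1, 3)
layer 2 (halt) idle — unchanged: (1, 3)
layer 3 (wander) active — suppresses: (-1, -2)
layer 4 (recharge) active — suppresses: (-3, -2)
layer 5 (seek_light) active — inhibits: none
layer 6 (cruise) active — suppresses: (-1, -2)
→ actuator (-1, -2)
last writer: layer 6 = cruise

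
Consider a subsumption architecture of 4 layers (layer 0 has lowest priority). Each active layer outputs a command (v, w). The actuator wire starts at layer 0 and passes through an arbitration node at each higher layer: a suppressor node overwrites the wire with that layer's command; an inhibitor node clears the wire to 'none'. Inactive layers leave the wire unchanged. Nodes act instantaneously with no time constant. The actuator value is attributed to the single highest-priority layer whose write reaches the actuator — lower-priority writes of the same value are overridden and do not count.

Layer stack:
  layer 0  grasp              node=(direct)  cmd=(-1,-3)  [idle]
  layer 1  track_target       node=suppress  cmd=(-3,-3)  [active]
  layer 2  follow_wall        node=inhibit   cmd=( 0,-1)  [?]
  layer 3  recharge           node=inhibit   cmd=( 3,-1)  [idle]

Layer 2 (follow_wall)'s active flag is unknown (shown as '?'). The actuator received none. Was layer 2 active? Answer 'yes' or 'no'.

yes

If layer 2 is active=yes:
  actuator would be none
If layer 2 is active=no:
  actuator would be (-3, -3)
Observed none, so layer 2 was active.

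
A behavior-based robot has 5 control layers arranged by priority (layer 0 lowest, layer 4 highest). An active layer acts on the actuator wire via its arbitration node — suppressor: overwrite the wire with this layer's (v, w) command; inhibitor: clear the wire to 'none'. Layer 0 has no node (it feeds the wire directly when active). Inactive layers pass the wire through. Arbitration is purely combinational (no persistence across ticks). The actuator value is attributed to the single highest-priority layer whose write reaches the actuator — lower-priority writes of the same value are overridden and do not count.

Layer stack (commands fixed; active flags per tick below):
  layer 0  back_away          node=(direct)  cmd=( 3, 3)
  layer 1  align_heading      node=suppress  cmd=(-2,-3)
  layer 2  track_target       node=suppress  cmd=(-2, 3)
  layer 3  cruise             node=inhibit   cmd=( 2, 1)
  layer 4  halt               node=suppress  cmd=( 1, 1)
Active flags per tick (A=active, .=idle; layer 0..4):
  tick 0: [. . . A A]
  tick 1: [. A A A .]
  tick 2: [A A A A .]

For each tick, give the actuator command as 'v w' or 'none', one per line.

1 1
none
none

tick 0:
  layer 0 (back_away) idle — none
  layer 1 (align_heading) idle — unchanged: none
  layer 2 (track_target) idle — unchanged: none
  layer 3 (cruise) active — inhibits: none
  layer 4 (halt) active — suppresses: (1, 1)
  → actuator (1, 1)
tick 1:
  layer 0 (back_away) idle — none
  layer 1 (align_heading) active — suppresses: (-2, -3)
  layer 2 (track_target) active — suppresses: (-2, 3)
  layer 3 (cruise) active — inhibits: none
  layer 4 (halt) idle — unchanged: none
  → actuator none
tick 2:
  layer 0 (back_away) active — direct: (3, 3)
  layer 1 (align_heading) active — suppresses: (-2, -3)
  layer 2 (track_target) active — suppresses: (-2, 3)
  layer 3 (cruise) active — inhibits: none
  layer 4 (halt) idle — unchanged: none
  → actuator none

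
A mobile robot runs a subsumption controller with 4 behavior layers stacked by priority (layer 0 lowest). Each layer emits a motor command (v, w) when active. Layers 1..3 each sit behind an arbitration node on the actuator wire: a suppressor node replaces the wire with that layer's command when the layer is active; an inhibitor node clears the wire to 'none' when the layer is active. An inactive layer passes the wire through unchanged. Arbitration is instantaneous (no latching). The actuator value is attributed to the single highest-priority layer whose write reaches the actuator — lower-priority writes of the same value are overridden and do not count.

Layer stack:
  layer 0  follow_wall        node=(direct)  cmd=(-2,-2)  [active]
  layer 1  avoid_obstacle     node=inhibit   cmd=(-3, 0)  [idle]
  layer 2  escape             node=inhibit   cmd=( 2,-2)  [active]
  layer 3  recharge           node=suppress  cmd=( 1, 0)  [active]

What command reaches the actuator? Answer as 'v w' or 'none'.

1 0

layer 0 (follow_wall) active — direct: (-2, -2)
layer 1 (avoid_obstacle) idle — unchanged: (-2, -2)
layer 2 (escape) active — inhibits: none
layer 3 (recharge) active — suppresses: (1, 0)
→ actuator (1, 0)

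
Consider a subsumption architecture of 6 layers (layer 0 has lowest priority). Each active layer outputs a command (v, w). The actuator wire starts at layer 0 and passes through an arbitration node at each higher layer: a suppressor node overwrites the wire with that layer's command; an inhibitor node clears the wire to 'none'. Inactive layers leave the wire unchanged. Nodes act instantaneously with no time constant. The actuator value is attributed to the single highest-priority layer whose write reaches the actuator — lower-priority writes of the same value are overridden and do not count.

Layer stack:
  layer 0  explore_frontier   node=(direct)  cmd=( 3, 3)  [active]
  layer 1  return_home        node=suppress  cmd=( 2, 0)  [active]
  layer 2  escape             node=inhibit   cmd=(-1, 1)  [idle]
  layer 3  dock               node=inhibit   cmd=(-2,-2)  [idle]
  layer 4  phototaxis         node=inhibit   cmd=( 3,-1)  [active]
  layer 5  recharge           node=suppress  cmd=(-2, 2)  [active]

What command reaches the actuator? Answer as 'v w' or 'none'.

-2 2

layer 0 (explore_frontier) active — direct: (3, 3)
layer 1 (return_home) active — suppresses: (2, 0)
layer 2 (escape) idle — unchanged: (2, 0)
layer 3 (dock) idle — unchanged: (2, 0)
layer 4 (phototaxis) active — inhibits: none
layer 5 (recharge) active — suppresses: (-2, 2)
→ actuator (-2, 2)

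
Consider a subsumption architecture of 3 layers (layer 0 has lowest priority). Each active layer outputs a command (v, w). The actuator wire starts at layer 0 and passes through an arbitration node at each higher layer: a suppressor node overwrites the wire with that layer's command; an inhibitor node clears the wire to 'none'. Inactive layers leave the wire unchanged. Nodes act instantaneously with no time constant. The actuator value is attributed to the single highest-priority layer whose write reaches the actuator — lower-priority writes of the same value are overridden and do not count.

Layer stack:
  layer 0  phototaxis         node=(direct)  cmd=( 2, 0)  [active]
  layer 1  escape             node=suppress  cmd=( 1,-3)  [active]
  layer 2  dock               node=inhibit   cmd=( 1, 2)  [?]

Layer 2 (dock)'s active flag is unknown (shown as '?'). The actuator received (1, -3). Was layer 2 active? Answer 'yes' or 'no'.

If layer 2 is active=yes:
  actuator would be none
If layer 2 is active=no:
  actuator would be (1, -3)
Observed (1, -3), so layer 2 was idle.

no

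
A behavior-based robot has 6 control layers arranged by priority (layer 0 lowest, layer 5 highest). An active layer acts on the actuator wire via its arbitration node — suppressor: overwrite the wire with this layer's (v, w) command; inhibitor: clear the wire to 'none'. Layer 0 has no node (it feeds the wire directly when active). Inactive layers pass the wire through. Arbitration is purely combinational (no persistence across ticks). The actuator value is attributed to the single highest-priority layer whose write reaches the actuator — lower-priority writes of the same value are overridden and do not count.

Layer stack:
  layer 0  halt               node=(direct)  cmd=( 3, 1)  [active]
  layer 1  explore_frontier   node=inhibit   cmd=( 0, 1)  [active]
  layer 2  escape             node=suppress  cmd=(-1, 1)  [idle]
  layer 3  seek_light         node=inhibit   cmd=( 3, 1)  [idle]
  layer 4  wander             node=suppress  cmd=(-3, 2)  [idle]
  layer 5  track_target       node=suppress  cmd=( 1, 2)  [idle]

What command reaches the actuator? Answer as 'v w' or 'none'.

L0 halt: active, feeds wire = (3, 1)
L1 explore_frontier: active, inhibitor → wire = none
L2 escape: idle → wire stays none
L3 seek_light: idle → wire stays none
L4 wander: idle → wire stays none
L5 track_target: idle → wire stays none
actuator = none

none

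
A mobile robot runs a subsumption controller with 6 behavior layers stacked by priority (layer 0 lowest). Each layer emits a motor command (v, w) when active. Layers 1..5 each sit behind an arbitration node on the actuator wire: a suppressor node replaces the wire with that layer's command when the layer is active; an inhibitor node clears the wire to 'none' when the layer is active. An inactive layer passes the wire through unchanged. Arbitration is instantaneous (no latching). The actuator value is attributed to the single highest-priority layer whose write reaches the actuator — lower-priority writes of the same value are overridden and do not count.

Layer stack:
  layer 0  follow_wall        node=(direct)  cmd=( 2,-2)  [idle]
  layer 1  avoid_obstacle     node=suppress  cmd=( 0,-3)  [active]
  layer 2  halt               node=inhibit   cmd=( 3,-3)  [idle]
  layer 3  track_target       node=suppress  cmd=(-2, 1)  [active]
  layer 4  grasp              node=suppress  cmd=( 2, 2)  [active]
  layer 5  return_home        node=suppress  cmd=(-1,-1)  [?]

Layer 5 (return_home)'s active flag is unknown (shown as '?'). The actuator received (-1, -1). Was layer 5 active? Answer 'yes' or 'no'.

yes

If layer 5 is active=yes:
  actuator would be (-1, -1)
If layer 5 is active=no:
  actuator would be (2, 2)
Observed (-1, -1), so layer 5 was active.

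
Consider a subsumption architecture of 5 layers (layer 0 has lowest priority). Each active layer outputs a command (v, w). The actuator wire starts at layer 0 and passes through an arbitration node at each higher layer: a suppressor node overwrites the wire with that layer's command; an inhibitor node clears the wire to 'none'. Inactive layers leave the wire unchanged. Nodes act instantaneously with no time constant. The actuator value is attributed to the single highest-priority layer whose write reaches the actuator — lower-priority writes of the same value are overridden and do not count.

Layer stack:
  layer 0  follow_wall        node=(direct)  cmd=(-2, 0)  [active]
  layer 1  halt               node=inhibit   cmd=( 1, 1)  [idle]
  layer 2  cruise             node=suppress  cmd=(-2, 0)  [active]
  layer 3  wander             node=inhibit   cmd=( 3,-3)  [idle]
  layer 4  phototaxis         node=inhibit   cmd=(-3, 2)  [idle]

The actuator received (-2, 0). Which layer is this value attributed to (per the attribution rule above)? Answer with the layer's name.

cruise

[0] follow_wall on; wire := (-2, 0)
[1] halt off; pass (-2, 0)
[2] cruise on (suppress); wire := (-2, 0)
[3] wander off; pass (-2, 0)
[4] phototaxis off; pass (-2, 0)
output (-2, 0)
last writer: layer 2 = cruise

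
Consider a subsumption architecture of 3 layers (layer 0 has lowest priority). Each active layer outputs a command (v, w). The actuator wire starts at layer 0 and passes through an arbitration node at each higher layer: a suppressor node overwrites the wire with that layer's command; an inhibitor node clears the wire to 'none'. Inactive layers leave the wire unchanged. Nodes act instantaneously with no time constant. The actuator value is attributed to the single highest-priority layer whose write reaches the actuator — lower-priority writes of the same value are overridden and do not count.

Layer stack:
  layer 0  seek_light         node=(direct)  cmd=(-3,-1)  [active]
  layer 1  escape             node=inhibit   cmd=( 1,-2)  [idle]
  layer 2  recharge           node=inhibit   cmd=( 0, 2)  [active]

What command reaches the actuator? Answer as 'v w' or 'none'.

none

L0 seek_light: active, feeds wire = (-3, -1)
L1 escape: idle → wire stays (-3, -1)
L2 recharge: active, inhibitor → wire = none
actuator = none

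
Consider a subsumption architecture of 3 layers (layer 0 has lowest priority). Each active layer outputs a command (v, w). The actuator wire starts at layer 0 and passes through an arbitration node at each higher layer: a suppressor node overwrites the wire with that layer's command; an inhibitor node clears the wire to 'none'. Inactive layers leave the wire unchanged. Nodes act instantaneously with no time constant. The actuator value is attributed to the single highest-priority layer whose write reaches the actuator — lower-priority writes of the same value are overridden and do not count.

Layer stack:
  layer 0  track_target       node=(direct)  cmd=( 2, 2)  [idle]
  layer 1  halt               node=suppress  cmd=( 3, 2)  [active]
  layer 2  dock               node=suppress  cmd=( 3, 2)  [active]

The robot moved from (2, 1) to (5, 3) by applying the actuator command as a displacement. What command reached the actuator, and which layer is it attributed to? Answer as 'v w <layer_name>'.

3 2 dock

displacement = (5, 3) − (2, 1) = (3, 2)
L0 track_target: idle → wire = none
L1 halt: active, suppressor → wire = (3, 2)
L2 dock: active, suppressor → wire = (3, 2)
actuator = (3, 2) — from layer 2 (dock)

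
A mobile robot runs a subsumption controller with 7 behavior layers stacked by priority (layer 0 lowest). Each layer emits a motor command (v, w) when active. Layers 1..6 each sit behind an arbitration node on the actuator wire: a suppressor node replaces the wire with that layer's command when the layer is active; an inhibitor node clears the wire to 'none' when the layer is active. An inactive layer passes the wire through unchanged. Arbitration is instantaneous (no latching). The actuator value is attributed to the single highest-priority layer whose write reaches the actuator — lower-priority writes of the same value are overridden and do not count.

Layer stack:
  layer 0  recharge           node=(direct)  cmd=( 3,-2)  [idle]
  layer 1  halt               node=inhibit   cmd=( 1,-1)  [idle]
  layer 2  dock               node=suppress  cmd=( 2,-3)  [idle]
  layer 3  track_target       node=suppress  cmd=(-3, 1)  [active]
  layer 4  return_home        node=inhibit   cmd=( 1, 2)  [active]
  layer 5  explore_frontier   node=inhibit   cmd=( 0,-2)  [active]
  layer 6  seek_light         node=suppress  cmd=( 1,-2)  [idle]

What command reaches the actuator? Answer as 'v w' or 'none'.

[0] recharge off; wire := none
[1] halt off; pass none
[2] dock off; pass none
[3] track_target on (suppress); wire := (-3, 1)
[4] return_home on (inhibit); wire := none
[5] explore_frontier on (inhibit); wire := none
[6] seek_light off; pass none
output none

none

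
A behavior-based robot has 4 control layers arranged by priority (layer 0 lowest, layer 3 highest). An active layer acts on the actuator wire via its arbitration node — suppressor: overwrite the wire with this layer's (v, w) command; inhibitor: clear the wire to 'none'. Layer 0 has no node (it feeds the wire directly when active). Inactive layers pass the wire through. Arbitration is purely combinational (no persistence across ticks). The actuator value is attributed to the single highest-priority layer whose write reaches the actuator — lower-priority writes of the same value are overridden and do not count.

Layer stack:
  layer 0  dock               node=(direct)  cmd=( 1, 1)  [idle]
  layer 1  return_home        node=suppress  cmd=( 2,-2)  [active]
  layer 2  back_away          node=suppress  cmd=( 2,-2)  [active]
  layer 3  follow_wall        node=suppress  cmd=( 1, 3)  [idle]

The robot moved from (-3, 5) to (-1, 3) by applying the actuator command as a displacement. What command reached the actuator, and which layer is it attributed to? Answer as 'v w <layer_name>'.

2 -2 back_away

displacement = (-1, 3) − (-3, 5) = (2, -2)
[0] dock off; wire := none
[1] return_home on (suppress); wire := (2, -2)
[2] back_away on (suppress); wire := (2, -2)
[3] follow_wall off; pass (2, -2)
output (2, -2) — from layer 2 (back_away)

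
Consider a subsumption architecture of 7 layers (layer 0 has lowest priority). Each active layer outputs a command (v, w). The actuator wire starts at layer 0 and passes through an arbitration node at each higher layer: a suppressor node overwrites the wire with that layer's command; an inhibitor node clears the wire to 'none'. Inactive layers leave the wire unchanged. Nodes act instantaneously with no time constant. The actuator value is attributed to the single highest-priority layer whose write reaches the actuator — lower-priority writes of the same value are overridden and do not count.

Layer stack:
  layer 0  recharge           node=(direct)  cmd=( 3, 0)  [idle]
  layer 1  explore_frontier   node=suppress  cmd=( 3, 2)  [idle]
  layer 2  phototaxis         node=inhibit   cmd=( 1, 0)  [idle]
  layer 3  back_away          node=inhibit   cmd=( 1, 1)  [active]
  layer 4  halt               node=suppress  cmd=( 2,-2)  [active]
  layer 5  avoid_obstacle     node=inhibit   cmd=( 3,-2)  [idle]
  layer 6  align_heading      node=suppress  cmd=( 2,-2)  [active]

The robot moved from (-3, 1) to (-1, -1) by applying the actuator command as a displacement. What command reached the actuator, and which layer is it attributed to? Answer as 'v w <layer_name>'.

displacement = (-1, -1) − (-3, 1) = (2, -2)
layer 0 (recharge) idle — none
layer 1 (explore_frontier) idle — unchanged: none
layer 2 (phototaxis) idle — unchanged: none
layer 3 (back_away) active — inhibits: none
layer 4 (halt) active — suppresses: (2, -2)
layer 5 (avoid_obstacle) idle — unchanged: (2, -2)
layer 6 (align_heading) active — suppresses: (2, -2)
→ actuator (2, -2) — from layer 6 (align_heading)

2 -2 align_heading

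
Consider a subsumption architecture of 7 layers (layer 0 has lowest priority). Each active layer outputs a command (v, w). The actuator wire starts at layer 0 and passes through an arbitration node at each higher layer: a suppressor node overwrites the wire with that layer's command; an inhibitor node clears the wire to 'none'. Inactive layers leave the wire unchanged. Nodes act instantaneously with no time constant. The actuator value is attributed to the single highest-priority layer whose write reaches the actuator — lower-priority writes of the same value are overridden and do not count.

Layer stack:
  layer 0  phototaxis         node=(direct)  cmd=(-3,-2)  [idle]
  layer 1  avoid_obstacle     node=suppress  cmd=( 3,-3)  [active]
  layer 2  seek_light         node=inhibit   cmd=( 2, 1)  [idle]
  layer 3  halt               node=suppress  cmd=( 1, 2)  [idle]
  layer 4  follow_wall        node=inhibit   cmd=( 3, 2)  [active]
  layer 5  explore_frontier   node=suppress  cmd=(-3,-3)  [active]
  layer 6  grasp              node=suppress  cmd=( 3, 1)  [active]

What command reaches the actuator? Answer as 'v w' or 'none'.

[0] phototaxis off; wire := none
[1] avoid_obstacle on (suppress); wire := (3, -3)
[2] seek_light off; pass (3, -3)
[3] halt off; pass (3, -3)
[4] follow_wall on (inhibit); wire := none
[5] explore_frontier on (suppress); wire := (-3, -3)
[6] grasp on (suppress); wire := (3, 1)
output (3, 1)

3 1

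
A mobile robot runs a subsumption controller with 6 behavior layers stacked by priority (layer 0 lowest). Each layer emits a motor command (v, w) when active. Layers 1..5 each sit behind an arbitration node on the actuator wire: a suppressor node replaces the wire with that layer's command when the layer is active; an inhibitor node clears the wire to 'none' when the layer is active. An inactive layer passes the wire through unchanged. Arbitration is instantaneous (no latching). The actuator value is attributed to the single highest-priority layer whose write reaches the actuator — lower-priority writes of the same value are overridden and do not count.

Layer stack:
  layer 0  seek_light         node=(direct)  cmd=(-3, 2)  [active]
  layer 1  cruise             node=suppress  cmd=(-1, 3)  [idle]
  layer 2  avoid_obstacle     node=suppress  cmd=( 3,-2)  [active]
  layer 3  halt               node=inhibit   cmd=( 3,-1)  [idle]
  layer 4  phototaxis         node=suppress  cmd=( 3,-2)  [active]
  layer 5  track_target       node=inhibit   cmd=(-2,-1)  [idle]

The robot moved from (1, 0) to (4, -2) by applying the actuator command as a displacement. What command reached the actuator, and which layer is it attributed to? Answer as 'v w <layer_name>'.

displacement = (4, -2) − (1, 0) = (3, -2)
[0] seek_light on; wire := (-3, 2)
[1] cruise off; pass (-3, 2)
[2] avoid_obstacle on (suppress); wire := (3, -2)
[3] halt off; pass (3, -2)
[4] phototaxis on (suppress); wire := (3, -2)
[5] track_target off; pass (3, -2)
output (3, -2) — from layer 4 (phototaxis)

3 -2 phototaxis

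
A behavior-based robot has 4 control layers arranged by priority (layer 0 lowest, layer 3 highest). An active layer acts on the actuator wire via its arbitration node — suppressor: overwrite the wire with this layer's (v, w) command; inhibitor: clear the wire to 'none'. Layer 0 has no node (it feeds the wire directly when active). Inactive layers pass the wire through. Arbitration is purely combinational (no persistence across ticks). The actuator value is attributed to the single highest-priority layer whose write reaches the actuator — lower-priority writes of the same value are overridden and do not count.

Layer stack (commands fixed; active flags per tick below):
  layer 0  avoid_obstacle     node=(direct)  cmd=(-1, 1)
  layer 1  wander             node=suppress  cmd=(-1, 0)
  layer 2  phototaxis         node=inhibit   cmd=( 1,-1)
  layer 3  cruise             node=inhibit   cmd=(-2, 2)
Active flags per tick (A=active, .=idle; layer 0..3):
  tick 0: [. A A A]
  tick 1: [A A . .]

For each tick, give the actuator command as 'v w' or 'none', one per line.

tick 0:
  [0] avoid_obstacle off; wire := none
  [1] wander on (suppress); wire := (-1, 0)
  [2] phototaxis on (inhibit); wire := none
  [3] cruise on (inhibit); wire := none
  output none
tick 1:
  [0] avoid_obstacle on; wire := (-1, 1)
  [1] wander on (suppress); wire := (-1, 0)
  [2] phototaxis off; pass (-1, 0)
  [3] cruise off; pass (-1, 0)
  output (-1, 0)

none
-1 0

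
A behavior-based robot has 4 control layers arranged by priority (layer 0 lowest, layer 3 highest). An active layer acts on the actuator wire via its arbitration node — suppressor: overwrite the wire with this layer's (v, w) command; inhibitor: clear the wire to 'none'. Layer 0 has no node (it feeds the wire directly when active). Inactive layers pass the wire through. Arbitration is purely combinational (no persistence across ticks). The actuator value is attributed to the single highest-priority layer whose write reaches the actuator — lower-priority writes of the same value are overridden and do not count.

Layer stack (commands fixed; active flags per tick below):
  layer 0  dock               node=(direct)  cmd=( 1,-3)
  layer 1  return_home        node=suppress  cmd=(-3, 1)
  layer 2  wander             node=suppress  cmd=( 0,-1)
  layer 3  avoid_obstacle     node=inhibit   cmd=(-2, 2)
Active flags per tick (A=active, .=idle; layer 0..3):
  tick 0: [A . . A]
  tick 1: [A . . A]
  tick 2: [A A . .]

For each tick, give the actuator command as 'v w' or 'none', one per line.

tick 0:
  L0 dock: active, feeds wire = (1, -3)
  L1 return_home: idle → wire stays (1, -3)
  L2 wander: idle → wire stays (1, -3)
  L3 avoid_obstacle: active, inhibitor → wire = none
  actuator = none
tick 1:
  L0 dock: active, feeds wire = (1, -3)
  L1 return_home: idle → wire stays (1, -3)
  L2 wander: idle → wire stays (1, -3)
  L3 avoid_obstacle: active, inhibitor → wire = none
  actuator = none
tick 2:
  L0 dock: active, feeds wire = (1, -3)
  L1 return_home: active, suppressor → wire = (-3, 1)
  L2 wander: idle → wire stays (-3, 1)
  L3 avoid_obstacle: idle → wire stays (-3, 1)
  actuator = (-3, 1)

none
none
-3 1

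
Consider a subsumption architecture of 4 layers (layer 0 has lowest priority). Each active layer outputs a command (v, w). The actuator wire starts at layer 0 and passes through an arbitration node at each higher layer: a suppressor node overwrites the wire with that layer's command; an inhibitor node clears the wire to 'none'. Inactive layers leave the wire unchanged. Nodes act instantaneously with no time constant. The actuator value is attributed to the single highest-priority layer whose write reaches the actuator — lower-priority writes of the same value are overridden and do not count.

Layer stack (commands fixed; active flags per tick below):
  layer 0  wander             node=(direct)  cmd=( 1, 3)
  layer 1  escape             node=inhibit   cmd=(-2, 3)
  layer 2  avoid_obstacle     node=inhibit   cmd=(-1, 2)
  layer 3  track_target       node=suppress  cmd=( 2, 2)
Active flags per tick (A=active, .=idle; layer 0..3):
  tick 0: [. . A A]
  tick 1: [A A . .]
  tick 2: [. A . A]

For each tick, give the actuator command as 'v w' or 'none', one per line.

2 2
none
2 2

tick 0:
  layer 0 (wander) idle — none
  layer 1 (escape) idle — unchanged: none
  layer 2 (avoid_obstacle) active — inhibits: none
  layer 3 (track_target) active — suppresses: (2, 2)
  → actuator (2, 2)
tick 1:
  layer 0 (wander) active — direct: (1, 3)
  layer 1 (escape) active — inhibits: none
  layer 2 (avoid_obstacle) idle — unchanged: none
  layer 3 (track_target) idle — unchanged: none
  → actuator none
tick 2:
  layer 0 (wander) idle — none
  layer 1 (escape) active — inhibits: none
  layer 2 (avoid_obstacle) idle — unchanged: none
  layer 3 (track_target) active — suppresses: (2, 2)
  → actuator (2, 2)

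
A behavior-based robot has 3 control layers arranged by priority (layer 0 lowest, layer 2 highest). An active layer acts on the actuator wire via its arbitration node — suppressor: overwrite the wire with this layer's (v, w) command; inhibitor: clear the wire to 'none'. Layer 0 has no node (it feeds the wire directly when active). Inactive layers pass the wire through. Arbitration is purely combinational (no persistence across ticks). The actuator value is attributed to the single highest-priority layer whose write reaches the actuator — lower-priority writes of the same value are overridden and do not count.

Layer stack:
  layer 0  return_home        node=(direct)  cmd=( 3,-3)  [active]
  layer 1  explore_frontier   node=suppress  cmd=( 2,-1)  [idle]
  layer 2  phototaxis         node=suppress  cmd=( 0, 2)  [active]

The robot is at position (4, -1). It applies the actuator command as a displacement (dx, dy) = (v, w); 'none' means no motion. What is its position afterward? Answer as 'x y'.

4 1

L0 return_home: active, feeds wire = (3, -3)
L1 explore_frontier: idle → wire stays (3, -3)
L2 phototaxis: active, suppressor → wire = (0, 2)
actuator = (0, 2)
position: (4, -1) + (0, 2) = (4, 1)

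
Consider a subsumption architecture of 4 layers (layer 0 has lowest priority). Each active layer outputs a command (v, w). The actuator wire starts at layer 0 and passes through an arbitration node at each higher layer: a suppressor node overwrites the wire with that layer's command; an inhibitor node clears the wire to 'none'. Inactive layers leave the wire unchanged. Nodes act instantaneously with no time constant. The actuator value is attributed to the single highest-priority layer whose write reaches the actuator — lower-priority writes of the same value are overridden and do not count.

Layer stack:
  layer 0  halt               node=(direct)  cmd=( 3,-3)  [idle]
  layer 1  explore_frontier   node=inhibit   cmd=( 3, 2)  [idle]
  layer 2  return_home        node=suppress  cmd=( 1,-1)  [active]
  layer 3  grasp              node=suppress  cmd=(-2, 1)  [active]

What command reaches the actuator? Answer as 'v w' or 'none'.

-2 1

layer 0 (halt) idle — none
layer 1 (explore_frontier) idle — unchanged: none
layer 2 (return_home) active — suppresses: (1, -1)
layer 3 (grasp) active — suppresses: (-2, 1)
→ actuator (-2, 1)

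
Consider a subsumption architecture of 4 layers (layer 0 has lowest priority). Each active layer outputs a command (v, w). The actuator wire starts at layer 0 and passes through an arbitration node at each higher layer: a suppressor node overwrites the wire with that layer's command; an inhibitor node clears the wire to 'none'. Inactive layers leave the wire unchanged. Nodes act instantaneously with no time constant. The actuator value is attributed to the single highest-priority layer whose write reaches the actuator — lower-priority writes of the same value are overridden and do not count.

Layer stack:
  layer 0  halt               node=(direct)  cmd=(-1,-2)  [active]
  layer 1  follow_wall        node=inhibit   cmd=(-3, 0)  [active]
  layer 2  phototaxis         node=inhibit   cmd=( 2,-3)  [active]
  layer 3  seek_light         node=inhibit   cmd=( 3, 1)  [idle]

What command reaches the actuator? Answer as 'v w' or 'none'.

none

[0] halt on; wire := (-1, -2)
[1] follow_wall on (inhibit); wire := none
[2] phototaxis on (inhibit); wire := none
[3] seek_light off; pass none
output none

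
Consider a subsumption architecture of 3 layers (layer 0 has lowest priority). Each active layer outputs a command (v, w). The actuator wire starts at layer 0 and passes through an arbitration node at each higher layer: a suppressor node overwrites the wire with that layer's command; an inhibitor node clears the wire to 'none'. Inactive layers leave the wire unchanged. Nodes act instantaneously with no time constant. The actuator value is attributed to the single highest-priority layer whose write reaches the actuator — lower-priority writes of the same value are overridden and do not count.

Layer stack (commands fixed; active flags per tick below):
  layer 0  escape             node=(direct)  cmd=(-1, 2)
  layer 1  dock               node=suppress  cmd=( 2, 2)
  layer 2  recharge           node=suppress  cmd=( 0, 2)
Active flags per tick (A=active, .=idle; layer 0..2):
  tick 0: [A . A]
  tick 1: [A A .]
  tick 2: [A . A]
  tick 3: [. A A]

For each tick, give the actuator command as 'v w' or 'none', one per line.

tick 0:
  layer 0 (escape) active — direct: (-1, 2)
  layer 1 (dock) idle — unchanged: (-1, 2)
  layer 2 (recharge) active — suppresses: (0, 2)
  → actuator (0, 2)
tick 1:
  layer 0 (escape) active — direct: (-1, 2)
  layer 1 (dock) active — suppresses: (2, 2)
  layer 2 (recharge) idle — unchanged: (2, 2)
  → actuator (2, 2)
tick 2:
  layer 0 (escape) active — direct: (-1, 2)
  layer 1 (dock) idle — unchanged: (-1, 2)
  layer 2 (recharge) active — suppresses: (0, 2)
  → actuator (0, 2)
tick 3:
  layer 0 (escape) idle — none
  layer 1 (dock) active — suppresses: (2, 2)
  layer 2 (recharge) active — suppresses: (0, 2)
  → actuator (0, 2)

0 2
2 2
0 2
0 2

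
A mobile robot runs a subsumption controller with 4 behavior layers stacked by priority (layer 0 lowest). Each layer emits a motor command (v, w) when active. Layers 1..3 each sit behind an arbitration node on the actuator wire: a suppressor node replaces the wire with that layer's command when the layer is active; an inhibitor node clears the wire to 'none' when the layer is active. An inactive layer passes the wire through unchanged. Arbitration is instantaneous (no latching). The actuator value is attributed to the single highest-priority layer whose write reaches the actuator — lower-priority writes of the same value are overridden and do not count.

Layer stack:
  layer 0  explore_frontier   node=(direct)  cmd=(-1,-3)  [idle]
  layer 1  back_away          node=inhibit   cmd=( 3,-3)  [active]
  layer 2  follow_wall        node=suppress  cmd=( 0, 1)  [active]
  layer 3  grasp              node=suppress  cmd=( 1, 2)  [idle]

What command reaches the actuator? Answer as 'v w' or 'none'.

layer 0 (explore_frontier) idle — none
layer 1 (back_away) active — inhibits: none
layer 2 (follow_wall) active — suppresses: (0, 1)
layer 3 (grasp) idle — unchanged: (0, 1)
→ actuator (0, 1)

0 1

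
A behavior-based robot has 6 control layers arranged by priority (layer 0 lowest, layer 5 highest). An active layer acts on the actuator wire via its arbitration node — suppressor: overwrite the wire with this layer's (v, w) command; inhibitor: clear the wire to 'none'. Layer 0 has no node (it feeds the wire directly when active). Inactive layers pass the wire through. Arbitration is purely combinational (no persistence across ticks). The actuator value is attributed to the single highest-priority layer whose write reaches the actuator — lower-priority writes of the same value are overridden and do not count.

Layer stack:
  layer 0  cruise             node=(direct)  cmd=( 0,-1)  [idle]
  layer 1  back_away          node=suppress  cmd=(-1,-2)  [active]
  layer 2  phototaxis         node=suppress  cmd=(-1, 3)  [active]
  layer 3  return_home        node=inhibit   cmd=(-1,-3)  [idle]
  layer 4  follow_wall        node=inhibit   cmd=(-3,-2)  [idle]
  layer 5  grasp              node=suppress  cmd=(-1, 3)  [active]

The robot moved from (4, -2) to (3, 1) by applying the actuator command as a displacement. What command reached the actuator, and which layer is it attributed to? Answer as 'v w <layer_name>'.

displacement = (3, 1) − (4, -2) = (-1, 3)
L0 cruise: idle → wire = none
L1 back_away: active, suppressor → wire = (-1, -2)
L2 phototaxis: active, suppressor → wire = (-1, 3)
L3 return_home: idle → wire stays (-1, 3)
L4 follow_wall: idle → wire stays (-1, 3)
L5 grasp: active, suppressor → wire = (-1, 3)
actuator = (-1, 3) — from layer 5 (grasp)

-1 3 grasp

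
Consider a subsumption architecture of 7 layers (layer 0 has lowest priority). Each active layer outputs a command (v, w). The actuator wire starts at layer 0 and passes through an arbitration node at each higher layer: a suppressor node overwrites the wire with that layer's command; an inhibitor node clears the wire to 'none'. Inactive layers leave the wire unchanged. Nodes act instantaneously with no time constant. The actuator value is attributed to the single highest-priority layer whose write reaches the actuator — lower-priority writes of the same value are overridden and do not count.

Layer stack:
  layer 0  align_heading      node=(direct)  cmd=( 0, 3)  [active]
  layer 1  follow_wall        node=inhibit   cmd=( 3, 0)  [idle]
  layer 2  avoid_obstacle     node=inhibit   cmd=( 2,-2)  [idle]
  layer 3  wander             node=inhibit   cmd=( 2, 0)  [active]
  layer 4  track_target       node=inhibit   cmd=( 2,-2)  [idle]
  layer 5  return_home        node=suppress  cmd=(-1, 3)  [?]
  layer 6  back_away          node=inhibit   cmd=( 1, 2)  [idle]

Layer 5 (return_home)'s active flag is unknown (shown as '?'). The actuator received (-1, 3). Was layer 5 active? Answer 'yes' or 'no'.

If layer 5 is active=yes:
  actuator would be (-1, 3)
If layer 5 is active=no:
  actuator would be none
Observed (-1, 3), so layer 5 was active.

yes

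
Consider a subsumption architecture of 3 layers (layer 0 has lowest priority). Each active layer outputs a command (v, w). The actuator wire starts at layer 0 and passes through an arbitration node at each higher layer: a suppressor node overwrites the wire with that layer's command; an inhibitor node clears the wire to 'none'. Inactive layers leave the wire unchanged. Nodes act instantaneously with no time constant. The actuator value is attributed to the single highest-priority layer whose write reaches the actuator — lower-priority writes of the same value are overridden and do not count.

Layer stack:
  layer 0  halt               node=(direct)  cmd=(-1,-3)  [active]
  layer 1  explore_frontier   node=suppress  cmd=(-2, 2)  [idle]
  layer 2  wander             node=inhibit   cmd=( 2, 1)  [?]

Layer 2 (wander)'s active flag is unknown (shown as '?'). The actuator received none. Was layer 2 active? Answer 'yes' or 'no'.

yes

If layer 2 is active=yes:
  actuator would be none
If layer 2 is active=no:
  actuator would be (-1, -3)
Observed none, so layer 2 was active.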